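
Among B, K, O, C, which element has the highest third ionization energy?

O

After 2 electrons have been removed, what remains? B²⁺ still has 1 valence electron; K²⁺ is already 1 electron into the core; O²⁺ still has 4 valence electrons; C²⁺ still has 2 valence electrons.
Usually core removal costs more than valence removal, but here the competition is close: a tightly held n=2 valence electron can cost more to remove than an n=3 core electron, so the actual values have to decide it.
Valence configurations: B²⁺ [He]2s¹, O²⁺ [He]2s²2p², C²⁺ [He]2s².
The numbers (kJ/mol): B 3660, K 4420, O 5300, C 4620.
Hence IE_3: B < K < C < O.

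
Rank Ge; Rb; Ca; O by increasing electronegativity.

Rb, Ca, Ge, O

O is in period 2, group 16; Ca is in period 4, group 2; Ge is in period 4, group 14; Rb is in period 5, group 1.
Atoms toward the upper right of the periodic table pull bonding electrons most strongly.
Here both period and group differ, so the two effects have to be weighed against each other.
Ca > Rb: both effects reinforce here, so Ca is clearly the higher of the two.
Ge > Ca: Ge lies to the right of Ca in period 4, so the across-period effect alone puts Ge higher.
O > Ge: both effects reinforce here, so O is clearly the higher of the two.
Tabulated electronegativity (Pauling): O 3.44, Ca 1.00, Ge 2.01, Rb 0.82.
So from lowest to highest: Rb < Ca < Ge < O.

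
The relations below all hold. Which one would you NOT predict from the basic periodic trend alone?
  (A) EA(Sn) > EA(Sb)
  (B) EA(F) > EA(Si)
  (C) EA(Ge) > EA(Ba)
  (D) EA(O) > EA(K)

(A)

The general trend: electron affinity increases across a period and decreases down a group.
(A) Sn (period 5, group 14) vs Sb (period 5, group 15): the stated order contradicts the simple trend.
(B) F (period 2, group 17) vs Si (period 3, group 14): the stated order agrees with the simple trend.
(C) Ge (period 4, group 14) vs Ba (period 6, group 2): the stated order agrees with the simple trend.
(D) O (period 2, group 16) vs K (period 4, group 1): the stated order agrees with the simple trend.
The exception is (A): adding an electron to Sb's half-filled 5p³ is unfavourable, so Sn has the more exothermic EA.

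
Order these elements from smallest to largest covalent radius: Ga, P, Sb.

P < Ga < Sb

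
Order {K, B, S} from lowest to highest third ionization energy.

S < B < K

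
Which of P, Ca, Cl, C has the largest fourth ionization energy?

Consider each +3 ion: P³⁺ still has 2 valence electrons; Ca³⁺ is already 1 electron into the core; Cl³⁺ still has 4 valence electrons; C³⁺ still has 1 valence electron.
Core electrons are held far more tightly than valence electrons, so Ca tops the IE_4 order.
Valence configurations: P³⁺ [Ne]3s², Cl³⁺ [Ne]3s²3p², C³⁺ [He]2s¹.
Tabulated IE_4 (kJ/mol): P 4964, Ca 6491, Cl 5159, C 6223.
Putting it together, IE_4: P < Cl < C < Ca.

Ca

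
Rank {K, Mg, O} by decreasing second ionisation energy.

IE_2 is the cost of taking one more electron from the +1 cation: K⁺ is the bare [Ar] core; Mg⁺ still has 1 valence electron; O⁺ still has 5 valence electrons.
Usually core removal costs more than valence removal, but here the competition is close: a tightly held n=2 valence electron can cost more to remove than an n=3 core electron, so the actual values have to decide it.
Valence configurations: Mg⁺ [Ne]3s¹, O⁺ [He]2s²2p³.
Approximate IE_2 values (kJ/mol): K 3052, Mg 1451, O 3388.
So the second ionization energies run Mg < K < O.

O, K, Mg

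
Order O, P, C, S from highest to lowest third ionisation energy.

Consider each +2 ion: O²⁺ still has 4 valence electrons; P²⁺ still has 3 valence electrons; C²⁺ still has 2 valence electrons; S²⁺ still has 4 valence electrons.
All are still removing valence electrons, so compare the +2 ions as you would atoms: IE_3 generally rises across a period (higher Z_eff) and falls down a group (larger shell), subject to the usual subshell exceptions.
Valence configurations: O²⁺ [He]2s²2p², P²⁺ [Ne]3s²3p¹, C²⁺ [He]2s², S²⁺ [Ne]3s²3p².
Approximate IE_3 values (kJ/mol): O 5300, P 2914, C 4620, S 3357.
Putting it together, IE_3: P < S < C < O.

O, C, S, P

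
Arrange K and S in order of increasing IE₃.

S, K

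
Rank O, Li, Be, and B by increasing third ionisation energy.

The third ionization energy removes an electron from the +2 ion. For each element: O²⁺ still has 4 valence electrons; Li²⁺ is already 1 electron into the core; Be²⁺ is the bare [He] core; B²⁺ still has 1 valence electron.
Breaking into a closed-shell core is much more expensive than removing a leftover valence electron — Li and Be have the largest IE_3 here.
Valence configurations: O²⁺ [He]2s²2p², B²⁺ [He]2s¹.
Approximate IE_3 values (kJ/mol): O 5300, Li 11815, Be 14849, B 3660.
Putting it together, IE_3: B < O < Li < Be.

B, O, Li, Be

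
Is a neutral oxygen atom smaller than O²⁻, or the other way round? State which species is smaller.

O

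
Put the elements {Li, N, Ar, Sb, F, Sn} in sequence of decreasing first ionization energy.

Li is in period 2, group 1; N is in period 2, group 15; F is in period 2, group 17; Ar is in period 3, group 18; Sn is in period 5, group 14; Sb is in period 5, group 15.
Removing the outermost electron gets harder across a period and easier down a group.
Here both period and group differ, so the two effects have to be weighed against each other.
Sn > Li: period and group pull opposite ways; the across-period shift dominates (709 vs 520 kJ/mol).
Sb > Sn: both are in period 5; the period trend gives Sb the larger value.
N > Sb: N sits above Sb in group 15, so the down-group effect alone puts N higher.
Ar > N: the two effects oppose for this pair; the across-period effect wins (1521 vs 1402 kJ/mol).
F > Ar: the two effects oppose for this pair; the down-group effect wins (1681 vs 1521 kJ/mol).
For reference (kJ/mol): Li 520, N 1402, F 1681, Ar 1521, Sn 709, Sb 831.
So from highest to lowest: F > Ar > N > Sb > Sn > Li.

F > Ar > N > Sb > Sn > Li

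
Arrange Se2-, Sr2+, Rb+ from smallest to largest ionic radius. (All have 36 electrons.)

Sr2+ < Rb+ < Se2-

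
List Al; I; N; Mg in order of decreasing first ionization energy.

N > I > Mg > Al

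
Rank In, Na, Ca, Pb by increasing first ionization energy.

Na < In < Ca < Pb

Na is in period 3, group 1; Ca is in period 4, group 2; In is in period 5, group 13; Pb is in period 6, group 14.
First ionization energy rises across a period (greater Z_eff holds electrons more tightly) and falls down a group (valence electrons are farther from the nucleus).
These sit on a diagonal, where the across-period and down-group effects partly cancel.
In > Na: period and group pull opposite ways; the across-period shift dominates (558 vs 496 kJ/mol).
Ca > In: the two effects oppose for this pair; the down-group effect wins (590 vs 558 kJ/mol).
Pb > Ca: period and group pull opposite ways; the across-period shift dominates (716 vs 590 kJ/mol).
Approximate values (kJ/mol): Na 496, Ca 590, In 558, Pb 716.
So from lowest to highest: Na < In < Ca < Pb.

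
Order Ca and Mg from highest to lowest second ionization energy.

Mg > Ca

Consider each +1 ion: Ca⁺ still has 1 valence electron; Mg⁺ still has 1 valence electron.
All are still removing valence electrons, so compare the +1 ions as you would atoms: IE_2 generally rises across a period (higher Z_eff) and falls down a group (larger shell), subject to the usual subshell exceptions.
Valence configurations: Ca⁺ [Ar]4s¹, Mg⁺ [Ne]3s¹.
Tabulated IE_2 (kJ/mol): Ca 1145, Mg 1451.
So the second ionization energies run Ca < Mg.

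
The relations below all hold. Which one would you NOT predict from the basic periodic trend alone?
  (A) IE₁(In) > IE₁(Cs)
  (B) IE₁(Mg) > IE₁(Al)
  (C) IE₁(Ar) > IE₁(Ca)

The general trend: first ionisation energy increases across a period and decreases down a group.
(A) In (period 5, group 13) vs Cs (period 6, group 1): the stated order agrees with the simple trend.
(B) Mg (period 3, group 2) vs Al (period 3, group 13): the stated order contradicts the simple trend.
(C) Ar (period 3, group 18) vs Ca (period 4, group 2): the stated order agrees with the simple trend.
The exception is (B): Al's single 3p electron is easier to remove than one from Mg's filled 3s².

(B)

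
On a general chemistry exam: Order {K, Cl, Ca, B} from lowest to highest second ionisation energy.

The second ionization energy removes an electron from the +1 ion. For each element: K⁺ is the bare [Ar] core; Cl⁺ still has 6 valence electrons; Ca⁺ still has 1 valence electron; B⁺ still has 2 valence electrons.
Core electrons are held far more tightly than valence electrons, so K tops the IE_2 order.
Valence configurations: Cl⁺ [Ne]3s²3p⁴, Ca⁺ [Ar]4s¹, B⁺ [He]2s².
Approximate IE_2 values (kJ/mol): K 3052, Cl 2298, Ca 1145, B 2427.
Hence IE_2: Ca < Cl < B < K.

Ca < Cl < B < K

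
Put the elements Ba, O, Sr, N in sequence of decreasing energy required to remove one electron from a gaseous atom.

N > O > Sr > Ba

IE₁ increases left→right with effective nuclear charge and decreases top→bottom as the valence shell moves farther out.
Neither a single period nor a single group — weigh both effects.
Sr > Ba: Sr sits above Ba in group 2, so the down-group effect alone puts Sr higher.
O > Sr: both effects reinforce here, so O is clearly the higher of the two.
N > O: this pair runs against the simple trend — see the exception note.
Note the exception: N has a higher first ionization energy than O, contrary to the simple trend — pairing an electron in O's 2p⁴ costs repulsion energy, so O ionizes more easily than half-filled N (2p³).
Tabulated first ionization energy (kJ/mol): N 1402, O 1314, Sr 550, Ba 503.
So from highest to lowest: N > O > Sr > Ba.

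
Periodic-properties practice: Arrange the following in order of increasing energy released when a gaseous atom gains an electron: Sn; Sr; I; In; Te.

Sr, In, Sn, Te, I

Sr is in period 5, group 2; In is in period 5, group 13; Sn is in period 5, group 14; Te is in period 5, group 16; I is in period 5, group 17.
Electron affinity generally becomes more exothermic across a period toward the halogens and less exothermic down a group.
All lie in period 5, so electron affinity increases left to right.
So from lowest to highest: Sr < In < Sn < Te < I.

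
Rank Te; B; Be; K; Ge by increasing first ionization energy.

K < Ge < B < Te < Be

Be is in period 2, group 2; B is in period 2, group 13; K is in period 4, group 1; Ge is in period 4, group 14; Te is in period 5, group 16.
IE₁ increases left→right with effective nuclear charge and decreases top→bottom as the valence shell moves farther out.
Here both period and group differ, so the two effects have to be weighed against each other.
Ge > K: Ge lies to the right of K in period 4, so the across-period effect alone puts Ge higher.
B > Ge: period and group pull opposite ways; the down-group shift dominates (801 vs 762 kJ/mol).
Te > B: period and group pull opposite ways; the across-period shift dominates (869 vs 801 kJ/mol).
Be > Te: the two effects oppose for this pair; the down-group effect wins (900 vs 869 kJ/mol).
Note the exception: Be has a higher first ionization energy than B, contrary to the simple trend — removing B's lone 2p electron is easier than breaking Be's filled 2s².
Tabulated first ionization energy (kJ/mol): Be 900, B 801, K 419, Ge 762, Te 869.
So from lowest to highest: K < Ge < B < Te < Be.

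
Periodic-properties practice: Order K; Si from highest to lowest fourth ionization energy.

Consider each +3 ion: K³⁺ is already 2 electrons into the core; Si³⁺ still has 1 valence electron.
Pulling an electron out of a noble-gas core costs far more than removing a remaining valence electron, so K sits at the high end of IE_4.
The numbers (kJ/mol): K 5877, Si 4356.
Overall IE_4 order: Si < K.

K, Si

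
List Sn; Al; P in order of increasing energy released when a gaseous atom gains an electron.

Al < P < Sn

Al is in period 3, group 13; P is in period 3, group 15; Sn is in period 5, group 14.
Electron affinity generally becomes more exothermic across a period toward the halogens and less exothermic down a group.
Neither a single period nor a single group — weigh both effects.
P > Al: P lies to the right of Al in period 3, so the across-period effect alone puts P higher.
Sn > P: this pair runs against the simple trend — see the exception note.
Note the exception: Sn has a higher electron affinity than P, contrary to the simple trend — adding an electron to P's half-filled np³ subshell costs electron-pairing energy.
Tabulated electron affinity (kJ/mol): Al 42, P 72, Sn 107.
So from lowest to highest: Al < P < Sn.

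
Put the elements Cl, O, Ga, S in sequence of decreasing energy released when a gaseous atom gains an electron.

Cl > S > O > Ga

O is in period 2, group 16; S is in period 3, group 16; Cl is in period 3, group 17; Ga is in period 4, group 13.
Electron affinity generally becomes more exothermic across a period toward the halogens and less exothermic down a group.
These span different periods and groups, so the two trends combine.
O > Ga: relative to Ga, both the across-period and down-group shifts push O's electron affinity up.
S > O: this pair runs against the simple trend — see the exception note.
Cl > S: both are in period 3; the period trend gives Cl the larger value.
Note the exception: S has a higher electron affinity than O, contrary to the simple trend — the compact 2p subshell of O repels the added electron more than S's larger 3p does.
For reference (kJ/mol): O 141, S 200, Cl 349, Ga 29.
So from highest to lowest: Cl > S > O > Ga.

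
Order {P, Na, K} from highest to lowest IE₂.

Na, K, P

IE_2 is the cost of taking one more electron from the +1 cation: P⁺ still has 4 valence electrons; Na⁺ is the bare [Ne] core; K⁺ is the bare [Ar] core.
Breaking into a closed-shell core is much more expensive than removing a leftover valence electron — K and Na have the largest IE_2 here.
The numbers (kJ/mol): P 1907, Na 4562, K 3052.
Overall IE_2 order: P < K < Na.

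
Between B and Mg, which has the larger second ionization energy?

IE_2 is the cost of taking one more electron from the +1 cation: B⁺ still has 2 valence electrons; Mg⁺ still has 1 valence electron.
All are still removing valence electrons, so compare the +1 ions as you would atoms: IE_2 generally rises across a period (higher Z_eff) and falls down a group (larger shell), subject to the usual subshell exceptions.
Valence configurations: B⁺ [He]2s², Mg⁺ [Ne]3s¹.
The numbers (kJ/mol): B 2427, Mg 1451.
So the second ionization energies run Mg < B.

B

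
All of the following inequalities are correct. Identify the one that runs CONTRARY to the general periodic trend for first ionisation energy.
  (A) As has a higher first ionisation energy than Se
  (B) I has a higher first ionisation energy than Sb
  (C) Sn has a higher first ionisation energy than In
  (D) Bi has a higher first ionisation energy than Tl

(A)

The general trend: first ionisation energy increases across a period and decreases down a group.
(A) As (period 4, group 15) vs Se (period 4, group 16): the stated order contradicts the simple trend.
(B) I (period 5, group 17) vs Sb (period 5, group 15): the stated order agrees with the simple trend.
(C) Sn (period 5, group 14) vs In (period 5, group 13): the stated order agrees with the simple trend.
(D) Bi (period 6, group 15) vs Tl (period 6, group 13): the stated order agrees with the simple trend.
The exception is (A): Se (4p⁴) ionizes more easily than half-filled As (4p³).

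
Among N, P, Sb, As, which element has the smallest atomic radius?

N

N is in period 2, group 15; P is in period 3, group 15; As is in period 4, group 15; Sb is in period 5, group 15.
Across a period the added protons contract the valence shell; down a group each new principal shell makes the atom larger.
All are in group 15, so atomic radius increases down the group.
The smallest atomic radius among these belongs to N.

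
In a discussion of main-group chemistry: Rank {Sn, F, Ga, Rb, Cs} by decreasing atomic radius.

Cs > Rb > Sn > Ga > F

Across a period the added protons contract the valence shell; down a group each new principal shell makes the atom larger.
These span different periods and groups, so the two trends combine.
Ga > F: relative to F, both the across-period and down-group shifts push Ga's atomic radius up.
Sn > Ga: the two effects oppose for this pair; the down-group effect wins (140 vs 124 pm).
Rb > Sn: Rb lies to the left of Sn in period 5, so the across-period effect alone puts Rb larger.
Cs > Rb: they share group 1; the group trend gives Cs the larger value.
For reference (pm): F 64, Ga 124, Rb 210, Sn 140, Cs 232.
So from largest to smallest: Cs > Rb > Sn > Ga > F.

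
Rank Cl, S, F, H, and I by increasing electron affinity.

H < S < I < F < Cl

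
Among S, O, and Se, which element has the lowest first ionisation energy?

Removing the outermost electron gets harder across a period and easier down a group.
All are in group 16, so first ionization energy increases up the group.
The lowest first ionisation energy among these belongs to Se.

Se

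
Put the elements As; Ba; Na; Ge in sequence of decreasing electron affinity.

Ge > As > Na > Ba

EA tends to increase across a period and decrease down a group, though the pattern is less regular than for IE or radius.
These span different periods and groups, so the two trends combine.
Na > Ba: the two effects oppose for this pair; the down-group effect wins (53 vs 14 kJ/mol).
As > Na: the two effects oppose for this pair; the across-period effect wins (78 vs 53 kJ/mol).
Ge > As: this pair runs against the simple trend — see the exception note.
Note the exception: Ge has a higher electron affinity than As, contrary to the simple trend — adding an electron to As's half-filled 4p³ is unfavourable, so Ge (4p²) has the more exothermic EA.
Approximate values (kJ/mol): Na 53, Ge 119, As 78, Ba 14.
So from highest to lowest: Ge > As > Na > Ba.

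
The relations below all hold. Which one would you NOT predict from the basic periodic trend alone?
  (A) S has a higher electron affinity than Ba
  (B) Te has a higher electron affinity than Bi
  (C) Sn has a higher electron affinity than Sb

The general trend: electron affinity increases across a period and decreases down a group.
(A) S (period 3, group 16) vs Ba (period 6, group 2): the stated order agrees with the simple trend.
(B) Te (period 5, group 16) vs Bi (period 6, group 15): the stated order agrees with the simple trend.
(C) Sn (period 5, group 14) vs Sb (period 5, group 15): the stated order contradicts the simple trend.
The exception is (C): adding an electron to Sb's half-filled 5p³ is unfavourable, so Sn has the more exothermic EA.

(C)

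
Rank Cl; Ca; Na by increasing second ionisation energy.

Ca < Cl < Na

Consider each +1 ion: Cl⁺ still has 6 valence electrons; Ca⁺ still has 1 valence electron; Na⁺ is the bare [Ne] core.
Core electrons are held far more tightly than valence electrons, so Na tops the IE_2 order.
Valence configurations: Cl⁺ [Ne]3s²3p⁴, Ca⁺ [Ar]4s¹.
Tabulated IE_2 (kJ/mol): Cl 2298, Ca 1145, Na 4562.
Overall IE_2 order: Ca < Cl < Na.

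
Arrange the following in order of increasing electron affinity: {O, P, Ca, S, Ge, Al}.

Ca, Al, P, Ge, O, S

O is in period 2, group 16; Al is in period 3, group 13; P is in period 3, group 15; S is in period 3, group 16; Ca is in period 4, group 2; Ge is in period 4, group 14.
Electron affinity generally becomes more exothermic across a period toward the halogens and less exothermic down a group.
These span different periods and groups, so the two trends combine.
Al > Ca: relative to Ca, both the across-period and down-group shifts push Al's electron affinity up.
P > Al: P lies to the right of Al in period 3, so the across-period effect alone puts P higher.
Ge > P: this pair runs against the simple trend — see the exception note.
O > Ge: relative to Ge, both the across-period and down-group shifts push O's electron affinity up.
S > O: this pair runs against the simple trend — see the exception note.
Note the exception: Ge has a higher electron affinity than P, contrary to the simple trend — adding an electron to P's half-filled np³ subshell costs electron-pairing energy.
Note the exception: S has a higher electron affinity than O, contrary to the simple trend — the compact 2p subshell of O repels the added electron more than S's larger 3p does.
Tabulated electron affinity (kJ/mol): O 141, Al 42, P 72, S 200, Ca 2, Ge 119.
So from lowest to highest: Ca < Al < P < Ge < O < S.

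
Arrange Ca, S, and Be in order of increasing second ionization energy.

Ca < Be < S

IE_2 is the cost of taking one more electron from the +1 cation: Ca⁺ still has 1 valence electron; S⁺ still has 5 valence electrons; Be⁺ still has 1 valence electron.
All are still removing valence electrons, so compare the +1 ions as you would atoms: IE_2 generally rises across a period (higher Z_eff) and falls down a group (larger shell), subject to the usual subshell exceptions.
Valence configurations: Ca⁺ [Ar]4s¹, S⁺ [Ne]3s²3p³, Be⁺ [He]2s¹.
Approximate IE_2 values (kJ/mol): Ca 1145, S 2252, Be 1757.
Putting it together, IE_2: Ca < Be < S.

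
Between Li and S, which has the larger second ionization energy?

Li

Consider each +1 ion: Li⁺ is the bare [He] core; S⁺ still has 5 valence electrons.
Breaking into a closed-shell core is much more expensive than removing a leftover valence electron — Li has the largest IE_2 here.
The numbers (kJ/mol): Li 7298, S 2252.
Putting it together, IE_2: S < Li.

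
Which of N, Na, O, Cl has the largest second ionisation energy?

Na

After 1 electron has been removed, what remains? N⁺ still has 4 valence electrons; Na⁺ is the bare [Ne] core; O⁺ still has 5 valence electrons; Cl⁺ still has 6 valence electrons.
Breaking into a closed-shell core is much more expensive than removing a leftover valence electron — Na has the largest IE_2 here.
Valence configurations: N⁺ [He]2s²2p², O⁺ [He]2s²2p³, Cl⁺ [Ne]3s²3p⁴.
The numbers (kJ/mol): N 2856, Na 4562, O 3388, Cl 2298.
Hence IE_2: Cl < N < O < Na.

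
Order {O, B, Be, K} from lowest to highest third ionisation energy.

B < K < O < Be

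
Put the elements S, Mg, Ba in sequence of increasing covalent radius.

Mg is in period 3, group 2; S is in period 3, group 16; Ba is in period 6, group 2.
Moving right in a period, electrons are added to the same shell under a stronger nuclear pull, so atoms get smaller; moving down, a new shell is opened and atoms get larger.
Here both period and group differ, so the two effects have to be weighed against each other.
Mg > S: both are in period 3; the period trend gives Mg the larger value.
Ba > Mg: they share group 2; the group trend gives Ba the larger value.
For reference (pm): Mg 139, S 103, Ba 196.
So from smallest to largest: S < Mg < Ba.

S < Mg < Ba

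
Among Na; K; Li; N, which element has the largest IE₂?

Li

After 1 electron has been removed, what remains? Na⁺ is the bare [Ne] core; K⁺ is the bare [Ar] core; Li⁺ is the bare [He] core; N⁺ still has 4 valence electrons.
Core electrons are held far more tightly than valence electrons, so K, Na and Li top the IE_2 order.
Tabulated IE_2 (kJ/mol): Na 4562, K 3052, Li 7298, N 2856.
Overall IE_2 order: N < K < Na < Li.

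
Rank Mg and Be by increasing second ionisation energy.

Mg, Be

IE_2 is the cost of taking one more electron from the +1 cation: Mg⁺ still has 1 valence electron; Be⁺ still has 1 valence electron.
All are still removing valence electrons, so compare the +1 ions as you would atoms: IE_2 generally rises across a period (higher Z_eff) and falls down a group (larger shell), subject to the usual subshell exceptions.
Valence configurations: Mg⁺ [Ne]3s¹, Be⁺ [He]2s¹.
Approximate IE_2 values (kJ/mol): Mg 1451, Be 1757.
So the second ionization energies run Mg < Be.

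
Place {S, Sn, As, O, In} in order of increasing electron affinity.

In < As < Sn < O < S

EA tends to increase across a period and decrease down a group, though the pattern is less regular than for IE or radius.
Neither a single period nor a single group — weigh both effects.
As > In: both effects reinforce here, so As is clearly the higher of the two.
Sn > As: this pair runs against the simple trend — see the exception note.
O > Sn: both effects reinforce here, so O is clearly the higher of the two.
S > O: this pair runs against the simple trend — see the exception note.
Note the exception: Sn has a higher electron affinity than As, contrary to the simple trend — adding an electron to As's half-filled np³ subshell costs electron-pairing energy.
Note the exception: S has a higher electron affinity than O, contrary to the simple trend — the compact 2p subshell of O repels the added electron more than S's larger 3p does.
For reference (kJ/mol): O 141, S 200, As 78, In 29, Sn 107.
So from lowest to highest: In < As < Sn < O < S.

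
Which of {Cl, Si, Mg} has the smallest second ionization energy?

After 1 electron has been removed, what remains? Cl⁺ still has 6 valence electrons; Si⁺ still has 3 valence electrons; Mg⁺ still has 1 valence electron.
All are still removing valence electrons, so compare the +1 ions as you would atoms: IE_2 generally rises across a period (higher Z_eff) and falls down a group (larger shell), subject to the usual subshell exceptions.
Valence configurations: Cl⁺ [Ne]3s²3p⁴, Si⁺ [Ne]3s²3p¹, Mg⁺ [Ne]3s¹.
The numbers (kJ/mol): Cl 2298, Si 1577, Mg 1451.
So the second ionization energies run Mg < Si < Cl.

Mg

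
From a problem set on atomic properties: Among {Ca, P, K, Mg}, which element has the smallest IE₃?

P

IE_3 is the cost of taking one more electron from the +2 cation: Ca²⁺ is the bare [Ar] core; P²⁺ still has 3 valence electrons; K²⁺ is already 1 electron into the core; Mg²⁺ is the bare [Ne] core.
Breaking into a closed-shell core is much more expensive than removing a leftover valence electron — K, Ca and Mg have the largest IE_3 here.
The numbers (kJ/mol): Ca 4912, P 2914, K 4420, Mg 7733.
Hence IE_3: P < K < Ca < Mg.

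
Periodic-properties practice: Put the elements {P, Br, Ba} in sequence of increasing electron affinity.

Ba < P < Br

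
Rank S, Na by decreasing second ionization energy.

Na > S

The second ionization energy removes an electron from the +1 ion. For each element: S⁺ still has 5 valence electrons; Na⁺ is the bare [Ne] core.
Core electrons are held far more tightly than valence electrons, so Na tops the IE_2 order.
Approximate IE_2 values (kJ/mol): S 2252, Na 4562.
Putting it together, IE_2: S < Na.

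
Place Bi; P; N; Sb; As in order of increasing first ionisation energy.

Bi < Sb < As < P < N

N is in period 2, group 15; P is in period 3, group 15; As is in period 4, group 15; Sb is in period 5, group 15; Bi is in period 6, group 15.
Across a period the outer electron is held more tightly (higher IE₁); down a group it sits in a higher shell, more shielded, and comes off more easily.
All are in group 15, so first ionization energy increases up the group.
So from lowest to highest: Bi < Sb < As < P < N.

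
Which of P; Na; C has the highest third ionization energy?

Na

Consider each +2 ion: P²⁺ still has 3 valence electrons; Na²⁺ is already 1 electron into the core; C²⁺ still has 2 valence electrons.
Pulling an electron out of a noble-gas core costs far more than removing a remaining valence electron, so Na sits at the high end of IE_3.
Valence configurations: P²⁺ [Ne]3s²3p¹, C²⁺ [He]2s².
Approximate IE_3 values (kJ/mol): P 2914, Na 6910, C 4620.
Overall IE_3 order: P < C < Na.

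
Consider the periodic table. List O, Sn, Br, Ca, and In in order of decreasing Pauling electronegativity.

O > Br > Sn > In > Ca

O is in period 2, group 16; Ca is in period 4, group 2; Br is in period 4, group 17; In is in period 5, group 13; Sn is in period 5, group 14.
Electronegativity increases across a period and decreases down a group, tracking effective nuclear charge and atomic size.
These span different periods and groups, so the two trends combine.
In > Ca: period and group pull opposite ways; the across-period shift dominates (1.78 vs 1.00).
Sn > In: both are in period 5; the period trend gives Sn the larger value.
Br > Sn: relative to Sn, both the across-period and down-group shifts push Br's electronegativity up.
O > Br: period and group pull opposite ways; the down-group shift dominates (3.44 vs 2.96).
Approximate values (Pauling): O 3.44, Ca 1.00, Br 2.96, In 1.78, Sn 1.96.
So from highest to lowest: O > Br > Sn > In > Ca.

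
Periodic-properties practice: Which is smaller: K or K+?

Forming K+ removes 1 electron from K. Fewer electrons for the same nuclear charge means less shielding and a higher Z_eff on the remaining electrons, and for main-group metals the entire outer shell is lost.
A cation is smaller than its parent atom: K+ < K.

K+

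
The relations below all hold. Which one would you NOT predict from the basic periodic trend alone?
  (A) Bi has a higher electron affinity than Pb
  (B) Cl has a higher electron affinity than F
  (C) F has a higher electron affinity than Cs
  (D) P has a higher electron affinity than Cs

The general trend: electron affinity increases across a period and decreases down a group.
(A) Bi (period 6, group 15) vs Pb (period 6, group 14): the stated order agrees with the simple trend.
(B) Cl (period 3, group 17) vs F (period 2, group 17): the stated order contradicts the simple trend.
(C) F (period 2, group 17) vs Cs (period 6, group 1): the stated order agrees with the simple trend.
(D) P (period 3, group 15) vs Cs (period 6, group 1): the stated order agrees with the simple trend.
The exception is (B): F's small 2p subshell makes the incoming electron feel strong e⁻–e⁻ repulsion, so Cl actually releases more energy on gaining an electron.

(B)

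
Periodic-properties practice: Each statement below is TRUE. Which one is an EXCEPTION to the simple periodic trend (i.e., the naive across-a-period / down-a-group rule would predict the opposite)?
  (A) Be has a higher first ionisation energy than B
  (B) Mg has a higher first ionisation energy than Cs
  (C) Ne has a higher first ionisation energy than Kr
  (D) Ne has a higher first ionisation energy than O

(A)

The general trend: first ionisation energy increases across a period and decreases down a group.
(A) Be (period 2, group 2) vs B (period 2, group 13): the stated order contradicts the simple trend.
(B) Mg (period 3, group 2) vs Cs (period 6, group 1): the stated order agrees with the simple trend.
(C) Ne (period 2, group 18) vs Kr (period 4, group 18): the stated order agrees with the simple trend.
(D) Ne (period 2, group 18) vs O (period 2, group 16): the stated order agrees with the simple trend.
The exception is (A): removing B's lone 2p electron is easier than breaking Be's filled 2s².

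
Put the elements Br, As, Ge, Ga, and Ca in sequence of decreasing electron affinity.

Br > Ge > As > Ga > Ca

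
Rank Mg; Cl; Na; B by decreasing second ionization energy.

Na, B, Cl, Mg

Consider each +1 ion: Mg⁺ still has 1 valence electron; Cl⁺ still has 6 valence electrons; Na⁺ is the bare [Ne] core; B⁺ still has 2 valence electrons.
Core electrons are held far more tightly than valence electrons, so Na tops the IE_2 order.
Valence configurations: Mg⁺ [Ne]3s¹, Cl⁺ [Ne]3s²3p⁴, B⁺ [He]2s².
Tabulated IE_2 (kJ/mol): Mg 1451, Cl 2298, Na 4562, B 2427.
Hence IE_2: Mg < Cl < B < Na.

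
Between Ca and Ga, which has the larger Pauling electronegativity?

Ca is in period 4, group 2; Ga is in period 4, group 13.
EN rises left→right (higher Z_eff, smaller atoms) and falls top→bottom (larger, more shielded atoms).
All lie in period 4, so electronegativity increases left to right.
So Ga has the larger Pauling electronegativity (Ga > Ca).

Ga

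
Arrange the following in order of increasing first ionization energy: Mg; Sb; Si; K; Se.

K, Mg, Si, Sb, Se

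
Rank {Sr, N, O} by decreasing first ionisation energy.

Across a period the outer electron is held more tightly (higher IE₁); down a group it sits in a higher shell, more shielded, and comes off more easily.
These span different periods and groups, so the two trends combine.
O > Sr: both effects reinforce here, so O is clearly the higher of the two.
N > O: this pair runs against the simple trend — see the exception note.
Note the exception: N has a higher first ionization energy than O, contrary to the simple trend — pairing an electron in O's 2p⁴ costs repulsion energy, so O ionizes more easily than half-filled N (2p³).
Tabulated first ionization energy (kJ/mol): N 1402, O 1314, Sr 550.
So from highest to lowest: N > O > Sr.

N > O > Sr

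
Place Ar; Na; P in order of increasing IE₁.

Na < P < Ar

Across a period the outer electron is held more tightly (higher IE₁); down a group it sits in a higher shell, more shielded, and comes off more easily.
All lie in period 3, so first ionization energy increases left to right.
So from lowest to highest: Na < P < Ar.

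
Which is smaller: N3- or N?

Forming N3- adds 3 electrons to N. More electron–electron repulsion in the same shell, with unchanged nuclear charge, lets the cloud expand.
An anion is larger than its parent atom: N3- > N.

N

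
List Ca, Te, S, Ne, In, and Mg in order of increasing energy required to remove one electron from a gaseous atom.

In < Ca < Mg < Te < S < Ne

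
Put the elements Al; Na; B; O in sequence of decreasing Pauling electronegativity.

O, B, Al, Na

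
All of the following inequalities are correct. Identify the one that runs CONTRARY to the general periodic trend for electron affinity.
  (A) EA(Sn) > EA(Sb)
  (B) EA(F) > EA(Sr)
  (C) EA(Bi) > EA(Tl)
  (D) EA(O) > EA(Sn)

The general trend: electron affinity increases across a period and decreases down a group.
(A) Sn (period 5, group 14) vs Sb (period 5, group 15): the stated order contradicts the simple trend.
(B) F (period 2, group 17) vs Sr (period 5, group 2): the stated order agrees with the simple trend.
(C) Bi (period 6, group 15) vs Tl (period 6, group 13): the stated order agrees with the simple trend.
(D) O (period 2, group 16) vs Sn (period 5, group 14): the stated order agrees with the simple trend.
The exception is (A): adding an electron to Sb's half-filled 5p³ is unfavourable, so Sn has the more exothermic EA.

(A)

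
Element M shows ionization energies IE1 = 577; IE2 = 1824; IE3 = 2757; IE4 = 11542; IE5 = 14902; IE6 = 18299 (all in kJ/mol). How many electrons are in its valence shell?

Look for the largest jump between consecutive ionization energies: IE4/IE3 ≈ 4.2, far larger than any earlier ratio.
That jump marks the point where a core electron is being removed. So the atom has 3 valence electrons.

3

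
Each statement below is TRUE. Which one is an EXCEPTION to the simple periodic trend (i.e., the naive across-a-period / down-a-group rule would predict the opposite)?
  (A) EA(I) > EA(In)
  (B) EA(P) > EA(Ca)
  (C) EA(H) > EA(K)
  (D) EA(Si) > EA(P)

The general trend: electron affinity increases across a period and decreases down a group.
(A) I (period 5, group 17) vs In (period 5, group 13): the stated order agrees with the simple trend.
(B) P (period 3, group 15) vs Ca (period 4, group 2): the stated order agrees with the simple trend.
(C) H (period 1, group 1) vs K (period 4, group 1): the stated order agrees with the simple trend.
(D) Si (period 3, group 14) vs P (period 3, group 15): the stated order contradicts the simple trend.
The exception is (D): adding an electron to P's half-filled 3p³ is unfavourable, so Si (3p²) has the more exothermic EA.

(D)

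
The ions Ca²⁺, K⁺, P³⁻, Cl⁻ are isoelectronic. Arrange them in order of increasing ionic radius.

All of these have 18 electrons, so size is governed by nuclear charge alone: the more protons, the stronger the pull on the same electron cloud, and the smaller the ion.
Nuclear charges: Ca²⁺ (Z=20), K⁺ (Z=19), Cl⁻ (Z=17), P³⁻ (Z=15).
Smallest to largest: Ca²⁺ < K⁺ < Cl⁻ < P³⁻.

Ca²⁺ < K⁺ < Cl⁻ < P³⁻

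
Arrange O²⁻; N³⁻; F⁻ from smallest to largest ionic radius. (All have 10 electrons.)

F⁻ < O²⁻ < N³⁻

All of these have 10 electrons, so size is governed by nuclear charge alone: the more protons, the stronger the pull on the same electron cloud, and the smaller the ion.
Nuclear charges: F⁻ (Z=9), O²⁻ (Z=8), N³⁻ (Z=7).
Smallest to largest: F⁻ < O²⁻ < N³⁻.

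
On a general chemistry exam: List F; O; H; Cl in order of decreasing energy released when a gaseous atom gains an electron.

Cl > F > O > H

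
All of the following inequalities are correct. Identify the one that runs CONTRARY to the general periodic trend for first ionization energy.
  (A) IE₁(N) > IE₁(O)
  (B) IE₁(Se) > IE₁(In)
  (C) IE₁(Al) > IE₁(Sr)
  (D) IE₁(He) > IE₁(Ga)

(A)

The general trend: first ionization energy increases across a period and decreases down a group.
(A) N (period 2, group 15) vs O (period 2, group 16): the stated order contradicts the simple trend.
(B) Se (period 4, group 16) vs In (period 5, group 13): the stated order agrees with the simple trend.
(C) Al (period 3, group 13) vs Sr (period 5, group 2): the stated order agrees with the simple trend.
(D) He (period 1, group 18) vs Ga (period 4, group 13): the stated order agrees with the simple trend.
The exception is (A): pairing an electron in O's 2p⁴ costs repulsion energy, so O ionizes more easily than half-filled N (2p³).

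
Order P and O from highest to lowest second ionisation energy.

The second ionization energy removes an electron from the +1 ion. For each element: P⁺ still has 4 valence electrons; O⁺ still has 5 valence electrons.
All are still removing valence electrons, so compare the +1 ions as you would atoms: IE_2 generally rises across a period (higher Z_eff) and falls down a group (larger shell), subject to the usual subshell exceptions.
Valence configurations: P⁺ [Ne]3s²3p², O⁺ [He]2s²2p³.
Tabulated IE_2 (kJ/mol): P 1907, O 3388.
So the second ionization energies run P < O.

O > P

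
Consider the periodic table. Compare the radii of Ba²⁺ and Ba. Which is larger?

Ba

Forming Ba²⁺ removes 2 electrons from Ba. Fewer electrons for the same nuclear charge means less shielding and a higher Z_eff on the remaining electrons, and for main-group metals the entire outer shell is lost.
A cation is smaller than its parent atom: Ba²⁺ < Ba.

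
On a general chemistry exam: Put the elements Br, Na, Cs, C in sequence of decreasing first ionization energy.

Br > C > Na > Cs

C is in period 2, group 14; Na is in period 3, group 1; Br is in period 4, group 17; Cs is in period 6, group 1.
Across a period the outer electron is held more tightly (higher IE₁); down a group it sits in a higher shell, more shielded, and comes off more easily.
Neither a single period nor a single group — weigh both effects.
Na > Cs: they share group 1; the group trend gives Na the larger value.
C > Na: both effects reinforce here, so C is clearly the higher of the two.
Br > C: period and group pull opposite ways; the across-period shift dominates (1140 vs 1086 kJ/mol).
Tabulated first ionization energy (kJ/mol): C 1086, Na 496, Br 1140, Cs 376.
So from highest to lowest: Br > C > Na > Cs.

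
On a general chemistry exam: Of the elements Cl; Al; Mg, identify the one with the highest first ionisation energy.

Cl

Mg is in period 3, group 2; Al is in period 3, group 13; Cl is in period 3, group 17.
Across a period the outer electron is held more tightly (higher IE₁); down a group it sits in a higher shell, more shielded, and comes off more easily.
All lie in period 3; the across-period trend (first ionization energy increases left to right) applies, with the exception below.
Note the exception: Mg has a higher first ionization energy than Al, contrary to the simple trend — Al's single 3p electron is easier to remove than one from Mg's filled 3s².
For reference (kJ/mol): Mg 738, Al 578, Cl 1251.
The highest first ionisation energy among these belongs to Cl.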